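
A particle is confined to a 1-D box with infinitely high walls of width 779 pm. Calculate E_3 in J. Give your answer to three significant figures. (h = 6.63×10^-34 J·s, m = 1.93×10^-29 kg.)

E_3 = 4.22×10^-20 J

For an infinite well E_n = n²h²/(8mL²), so E_1 = h²/(8mL²) = (6.63×10^-34)²/(8·1.93×10^-29·(7.79×10^-10 m)²) = 4.691×10^-21 J.
Then E_3 = 3²·E_1 = 9·4.691×10^-21 J = 4.22×10^-20 J.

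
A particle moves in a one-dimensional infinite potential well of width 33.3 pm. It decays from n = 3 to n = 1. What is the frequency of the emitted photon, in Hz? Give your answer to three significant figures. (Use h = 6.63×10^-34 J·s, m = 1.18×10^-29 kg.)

E_1 = h²/(8mL²) = 4.199×10^-18 J and ΔE = (3² − 1²)E_1 = 3.359×10^-17 J.
f = ΔE/h = 3.359×10^-17/6.63×10^-34 = 5.07×10^16 Hz.

f = 5.07×10^16 Hz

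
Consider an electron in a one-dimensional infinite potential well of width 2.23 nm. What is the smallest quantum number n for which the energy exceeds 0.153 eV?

E_1 = h²/(8m_eL²) = 1.212×10^-20 J = 0.07566 eV.
Need n² > 0.153/0.07566 = 2.022, i.e. n > 1.422.
The smallest integer satisfying this is n = 2.

n = 2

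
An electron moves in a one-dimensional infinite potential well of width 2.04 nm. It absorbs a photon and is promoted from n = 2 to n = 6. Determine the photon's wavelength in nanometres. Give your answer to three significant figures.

λ = 429 nm

E_1 = h²/(8m_eL²) = 1.448×10^-20 J, so ΔE = (6² − 2²)E_1 = 4.634×10^-19 J.
λ = hc/ΔE = (6.626×10^-34·2.998×10^8)/4.634×10^-19 = 4.29×10^-7 m = 429 nm.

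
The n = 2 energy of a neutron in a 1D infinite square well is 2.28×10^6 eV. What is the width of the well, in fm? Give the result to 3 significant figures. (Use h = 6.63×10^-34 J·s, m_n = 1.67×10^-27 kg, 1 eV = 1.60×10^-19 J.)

From E_n = n²h²/(8m_nL²), L = n·h/√(8m_nE_n).
E_2 = 2.28×10^6 eV = 3.648×10^-13 J, so L = 2·6.63×10^-34/√(8·1.67×10^-27·3.648×10^-13) = 1.90×10^-14 m = 19.0 fm.

L = 19.0 fm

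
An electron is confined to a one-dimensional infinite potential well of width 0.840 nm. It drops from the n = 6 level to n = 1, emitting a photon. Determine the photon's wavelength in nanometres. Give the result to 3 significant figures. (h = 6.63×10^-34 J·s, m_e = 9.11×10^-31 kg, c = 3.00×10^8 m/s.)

λ = 66.5 nm

E_1 = h²/(8m_eL²) = 8.548×10^-20 J, so ΔE = (6² − 1²)E_1 = 2.992×10^-18 J.
λ = hc/ΔE = (6.63×10^-34·3.00×10^8)/2.992×10^-18 = 6.65×10^-8 m = 66.5 nm.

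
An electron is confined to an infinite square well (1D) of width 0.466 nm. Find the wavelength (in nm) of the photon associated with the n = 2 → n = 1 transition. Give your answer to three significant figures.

λ = 239 nm

E_1 = h²/(8m_eL²) = 2.774×10^-19 J, so ΔE = (2² − 1²)E_1 = 8.322×10^-19 J.
λ = hc/ΔE = (6.626×10^-34·2.998×10^8)/8.322×10^-19 = 2.39×10^-7 m = 239 nm.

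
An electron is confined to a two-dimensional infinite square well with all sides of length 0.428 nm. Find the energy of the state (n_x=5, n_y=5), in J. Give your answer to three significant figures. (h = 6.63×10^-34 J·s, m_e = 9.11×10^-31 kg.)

For a 2D rectangular well E = (h²/8m_e)·Σ n_i²/L_i² = (6.63×10^-34)²/(8·9.11×10^-31) · [5²/(0.428 nm)² + 5²/(0.428 nm)²].
Evaluating gives E = 1.65×10^-17 J.

E = 1.65×10^-17 J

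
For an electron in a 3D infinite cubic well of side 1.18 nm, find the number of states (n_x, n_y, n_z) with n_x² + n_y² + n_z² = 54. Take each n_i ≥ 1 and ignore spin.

degeneracy = 12

The level has n_x² + n_y² + n_z² = 54. The ordered positive-integer solutions are (1, 2, 7), (1, 7, 2), (2, 1, 7), (2, 5, 5), (2, 7, 1), (3, 3, 6), (3, 6, 3), (5, 2, 5), (5, 5, 2), (6, 3, 3), (7, 1, 2), (7, 2, 1).
That gives 12 states.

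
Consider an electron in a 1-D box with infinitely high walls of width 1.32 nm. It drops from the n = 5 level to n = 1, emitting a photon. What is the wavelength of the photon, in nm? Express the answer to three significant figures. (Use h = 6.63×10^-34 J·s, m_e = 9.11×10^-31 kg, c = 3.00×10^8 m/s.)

E_1 = h²/(8m_eL²) = 3.462×10^-20 J, so ΔE = (5² − 1²)E_1 = 8.309×10^-19 J.
λ = hc/ΔE = (6.63×10^-34·3.00×10^8)/8.309×10^-19 = 2.39×10^-7 m = 239 nm.

λ = 239 nm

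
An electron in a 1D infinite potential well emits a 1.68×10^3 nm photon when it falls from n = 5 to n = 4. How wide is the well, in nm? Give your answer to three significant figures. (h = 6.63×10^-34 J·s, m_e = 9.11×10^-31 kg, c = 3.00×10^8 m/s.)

L = 2.14 nm

The photon carries ΔE = hc/λ = 6.63×10^-34·3.00×10^8/1.68×10^-6 m = 1.184×10^-19 J.
Since ΔE = (5² − 4²)E_1, E_1 = 1.316×10^-20 J, and L = h/√(8m_eE_1) = 2.14×10^-9 m = 2.14 nm.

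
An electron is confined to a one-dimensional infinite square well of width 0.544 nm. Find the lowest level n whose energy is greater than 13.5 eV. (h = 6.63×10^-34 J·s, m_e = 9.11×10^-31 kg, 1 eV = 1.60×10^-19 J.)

E_1 = h²/(8m_eL²) = 2.038×10^-19 J = 1.274 eV.
Need n² > 13.5/1.274 = 10.60, i.e. n > 3.256.
The smallest integer satisfying this is n = 4.

n = 4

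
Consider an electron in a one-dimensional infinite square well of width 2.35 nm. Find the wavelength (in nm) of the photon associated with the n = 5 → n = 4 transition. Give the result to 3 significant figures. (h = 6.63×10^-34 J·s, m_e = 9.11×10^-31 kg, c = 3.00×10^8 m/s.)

E_1 = h²/(8m_eL²) = 1.092×10^-20 J, so ΔE = (5² − 4²)E_1 = 9.828×10^-20 J.
λ = hc/ΔE = (6.63×10^-34·3.00×10^8)/9.828×10^-20 = 2.02×10^-6 m = 2.02×10^3 nm.

λ = 2.02×10^3 nm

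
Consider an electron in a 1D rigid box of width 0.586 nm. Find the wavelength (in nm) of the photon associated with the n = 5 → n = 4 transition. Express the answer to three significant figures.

λ = 126 nm

E_1 = h²/(8m_eL²) = 1.754×10^-19 J, so ΔE = (5² − 4²)E_1 = 1.579×10^-18 J.
λ = hc/ΔE = (6.626×10^-34·2.998×10^8)/1.579×10^-18 = 1.26×10^-7 m = 126 nm.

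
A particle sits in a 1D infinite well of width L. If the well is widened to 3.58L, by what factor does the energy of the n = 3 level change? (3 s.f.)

E_n ∝ 1/L², so the energy scales by 1/3.58² = 0.0780.

0.0780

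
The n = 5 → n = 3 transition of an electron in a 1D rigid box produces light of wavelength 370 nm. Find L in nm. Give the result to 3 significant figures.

The photon carries ΔE = hc/λ = 6.626×10^-34·2.998×10^8/3.70×10^-7 m = 5.369×10^-19 J.
Since ΔE = (5² − 3²)E_1, E_1 = 3.356×10^-20 J, and L = h/√(8m_eE_1) = 1.34×10^-9 m = 1.34 nm.

L = 1.34 nm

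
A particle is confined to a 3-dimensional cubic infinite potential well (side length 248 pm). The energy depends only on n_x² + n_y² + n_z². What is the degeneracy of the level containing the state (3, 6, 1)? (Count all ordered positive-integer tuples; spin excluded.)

degeneracy = 6

The level has n_x² + n_y² + n_z² = 46. The ordered positive-integer solutions are (1, 3, 6), (1, 6, 3), (3, 1, 6), (3, 6, 1), (6, 1, 3), (6, 3, 1).
That gives 6 states.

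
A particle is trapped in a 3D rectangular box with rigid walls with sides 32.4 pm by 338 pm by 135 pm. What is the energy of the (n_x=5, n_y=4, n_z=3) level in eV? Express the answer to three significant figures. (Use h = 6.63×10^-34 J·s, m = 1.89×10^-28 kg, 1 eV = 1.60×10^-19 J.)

For a 3D rectangular well E = (h²/8m)·Σ n_i²/L_i² = (6.63×10^-34)²/(8·1.89×10^-28) · [5²/(32.4 pm)² + 4²/(338 pm)² + 3²/(135 pm)²].
Evaluating gives E = 7.108×10^-18 J = 44.4 eV.

E = 44.4 eV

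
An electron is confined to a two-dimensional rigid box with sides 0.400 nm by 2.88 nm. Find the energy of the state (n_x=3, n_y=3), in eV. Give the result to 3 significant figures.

For a 2D rectangular well E = (h²/8m_e)·Σ n_i²/L_i² = (6.626×10^-34)²/(8·9.109×10^-31) · [3²/(0.400 nm)² + 3²/(2.88 nm)²].
Evaluating gives E = 3.454×10^-18 J = 21.6 eV.

E = 21.6 eV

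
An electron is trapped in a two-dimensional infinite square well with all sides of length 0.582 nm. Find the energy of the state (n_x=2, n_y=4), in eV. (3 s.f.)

E = 22.2 eV

For a 2D rectangular well E = (h²/8m_e)·Σ n_i²/L_i² = (6.626×10^-34)²/(8·9.109×10^-31) · [2²/(0.582 nm)² + 4²/(0.582 nm)²].
Evaluating gives E = 3.557×10^-18 J = 22.2 eV.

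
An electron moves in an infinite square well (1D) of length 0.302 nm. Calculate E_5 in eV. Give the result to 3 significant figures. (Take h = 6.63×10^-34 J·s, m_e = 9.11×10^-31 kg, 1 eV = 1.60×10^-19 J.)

For an infinite well E_n = n²h²/(8m_eL²), so E_1 = h²/(8m_eL²) = (6.63×10^-34)²/(8·9.11×10^-31·(3.02×10^-10 m)²) = 6.613×10^-19 J.
Then E_5 = 5²·E_1 = 25·6.613×10^-19 J = 1.653×10^-17 J.
Converting, E_5 = 1.653×10^-17 J / (1.60×10^-19 J/eV) = 103 eV.

E_5 = 103 eV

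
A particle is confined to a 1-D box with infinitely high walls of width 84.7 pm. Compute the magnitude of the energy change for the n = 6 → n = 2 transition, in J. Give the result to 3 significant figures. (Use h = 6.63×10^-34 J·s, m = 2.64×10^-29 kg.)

E_1 = h²/(8mL²) = 2.901×10^-19 J.
|ΔE| = |6² − 2²|·E_1 = 32·2.901×10^-19 J = 9.28×10^-18 J.

|ΔE| = 9.28×10^-18 J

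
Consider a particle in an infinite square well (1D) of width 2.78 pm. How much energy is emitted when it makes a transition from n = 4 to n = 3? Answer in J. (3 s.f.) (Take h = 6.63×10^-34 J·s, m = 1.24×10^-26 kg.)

E_1 = h²/(8mL²) = 5.734×10^-19 J.
|ΔE| = |4² − 3²|·E_1 = 7·5.734×10^-19 J = 4.01×10^-18 J.

|ΔE| = 4.01×10^-18 J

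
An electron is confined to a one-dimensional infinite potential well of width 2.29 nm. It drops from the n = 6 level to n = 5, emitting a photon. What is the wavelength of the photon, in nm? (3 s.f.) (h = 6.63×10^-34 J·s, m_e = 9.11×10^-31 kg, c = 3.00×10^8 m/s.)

E_1 = h²/(8m_eL²) = 1.150×10^-20 J, so ΔE = (6² − 5²)E_1 = 1.265×10^-19 J.
λ = hc/ΔE = (6.63×10^-34·3.00×10^8)/1.265×10^-19 = 1.57×10^-6 m = 1.57×10^3 nm.

λ = 1.57×10^3 nm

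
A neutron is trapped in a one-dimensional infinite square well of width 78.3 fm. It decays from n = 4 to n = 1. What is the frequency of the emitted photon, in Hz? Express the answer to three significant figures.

E_1 = h²/(8m_nL²) = 5.344×10^-15 J and ΔE = (4² − 1²)E_1 = 8.016×10^-14 J.
f = ΔE/h = 8.016×10^-14/6.626×10^-34 = 1.21×10^20 Hz.

f = 1.21×10^20 Hz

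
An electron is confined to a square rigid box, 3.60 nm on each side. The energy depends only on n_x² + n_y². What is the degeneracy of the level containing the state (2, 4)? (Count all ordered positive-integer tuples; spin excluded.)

The level has n_x² + n_y² = 20. The ordered positive-integer solutions are (2, 4), (4, 2).
That gives 2 states.

degeneracy = 2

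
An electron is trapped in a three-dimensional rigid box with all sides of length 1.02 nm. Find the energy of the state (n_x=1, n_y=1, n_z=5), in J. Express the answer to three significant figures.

For a 3D rectangular well E = (h²/8m_e)·Σ n_i²/L_i² = (6.626×10^-34)²/(8·9.109×10^-31) · [1²/(1.02 nm)² + 1²/(1.02 nm)² + 5²/(1.02 nm)²].
Evaluating gives E = 1.56×10^-18 J.

E = 1.56×10^-18 J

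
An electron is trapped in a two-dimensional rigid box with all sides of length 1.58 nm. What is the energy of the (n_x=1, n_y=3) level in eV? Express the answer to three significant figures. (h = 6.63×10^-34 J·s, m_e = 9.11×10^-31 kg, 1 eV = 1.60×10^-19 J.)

E = 1.51 eV

For a 2D rectangular well E = (h²/8m_e)·Σ n_i²/L_i² = (6.63×10^-34)²/(8·9.11×10^-31) · [1²/(1.58 nm)² + 3²/(1.58 nm)²].
Evaluating gives E = 2.416×10^-19 J = 1.51 eV.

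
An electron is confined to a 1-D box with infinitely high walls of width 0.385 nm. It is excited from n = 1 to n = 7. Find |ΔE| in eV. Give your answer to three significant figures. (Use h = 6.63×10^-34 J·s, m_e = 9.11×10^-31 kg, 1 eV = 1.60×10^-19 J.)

E_1 = h²/(8m_eL²) = 4.069×10^-19 J.
|ΔE| = |1² − 7²|·E_1 = 48·4.069×10^-19 J = 1.953×10^-17 J = 122 eV.

|ΔE| = 122 eV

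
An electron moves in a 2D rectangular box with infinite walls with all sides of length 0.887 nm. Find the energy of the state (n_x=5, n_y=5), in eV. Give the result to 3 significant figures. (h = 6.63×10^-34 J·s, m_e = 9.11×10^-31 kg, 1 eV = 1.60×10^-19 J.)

For a 2D rectangular well E = (h²/8m_e)·Σ n_i²/L_i² = (6.63×10^-34)²/(8·9.11×10^-31) · [5²/(0.887 nm)² + 5²/(0.887 nm)²].
Evaluating gives E = 3.833×10^-18 J = 24.0 eV.

E = 24.0 eV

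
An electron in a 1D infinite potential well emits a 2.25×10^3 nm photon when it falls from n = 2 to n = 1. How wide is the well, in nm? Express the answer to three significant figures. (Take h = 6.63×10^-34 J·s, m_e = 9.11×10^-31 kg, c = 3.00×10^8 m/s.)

The photon carries ΔE = hc/λ = 6.63×10^-34·3.00×10^8/2.25×10^-6 m = 8.840×10^-20 J.
Since ΔE = (2² − 1²)E_1, E_1 = 2.947×10^-20 J, and L = h/√(8m_eE_1) = 1.43×10^-9 m = 1.43 nm.

L = 1.43 nm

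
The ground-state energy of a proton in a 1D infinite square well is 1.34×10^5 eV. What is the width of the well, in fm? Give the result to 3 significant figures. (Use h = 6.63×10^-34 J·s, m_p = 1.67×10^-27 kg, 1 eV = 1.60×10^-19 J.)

From E_n = n²h²/(8m_pL²), L = n·h/√(8m_pE_n).
E_1 = 1.34×10^5 eV = 2.144×10^-14 J, so L = 1·6.63×10^-34/√(8·1.67×10^-27·2.144×10^-14) = 3.92×10^-14 m = 39.2 fm.

L = 39.2 fm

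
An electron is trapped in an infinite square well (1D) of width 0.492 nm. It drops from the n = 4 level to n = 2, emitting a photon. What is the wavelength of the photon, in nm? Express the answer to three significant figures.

E_1 = h²/(8m_eL²) = 2.489×10^-19 J, so ΔE = (4² − 2²)E_1 = 2.987×10^-18 J.
λ = hc/ΔE = (6.626×10^-34·2.998×10^8)/2.987×10^-18 = 6.65×10^-8 m = 66.5 nm.

λ = 66.5 nm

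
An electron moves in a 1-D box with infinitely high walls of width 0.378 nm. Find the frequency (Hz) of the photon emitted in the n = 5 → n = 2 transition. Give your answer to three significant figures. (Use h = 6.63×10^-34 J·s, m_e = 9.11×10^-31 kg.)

E_1 = h²/(8m_eL²) = 4.221×10^-19 J and ΔE = (5² − 2²)E_1 = 8.864×10^-18 J.
f = ΔE/h = 8.864×10^-18/6.63×10^-34 = 1.34×10^16 Hz.

f = 1.34×10^16 Hz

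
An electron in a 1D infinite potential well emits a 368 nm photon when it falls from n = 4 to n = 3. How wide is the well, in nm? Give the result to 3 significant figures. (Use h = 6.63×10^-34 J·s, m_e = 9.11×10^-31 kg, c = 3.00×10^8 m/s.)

The photon carries ΔE = hc/λ = 6.63×10^-34·3.00×10^8/3.68×10^-7 m = 5.405×10^-19 J.
Since ΔE = (4² − 3²)E_1, E_1 = 7.721×10^-20 J, and L = h/√(8m_eE_1) = 8.84×10^-10 m = 0.884 nm.

L = 0.884 nm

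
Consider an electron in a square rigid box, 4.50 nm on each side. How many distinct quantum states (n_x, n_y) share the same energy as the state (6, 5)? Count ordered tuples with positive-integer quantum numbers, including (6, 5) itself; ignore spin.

degeneracy = 2

The level has n_x² + n_y² = 61. The ordered positive-integer solutions are (5, 6), (6, 5).
That gives 2 states.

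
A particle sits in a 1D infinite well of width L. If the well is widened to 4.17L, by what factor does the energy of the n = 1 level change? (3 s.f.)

E_n ∝ 1/L², so the energy scales by 1/4.17² = 0.0575.

0.0575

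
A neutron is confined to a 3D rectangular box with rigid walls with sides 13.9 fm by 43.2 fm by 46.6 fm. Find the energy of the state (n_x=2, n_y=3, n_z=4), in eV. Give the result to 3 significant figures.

For a 3D rectangular well E = (h²/8m_n)·Σ n_i²/L_i² = (6.626×10^-34)²/(8·1.675×10^-27) · [2²/(13.9 fm)² + 3²/(43.2 fm)² + 4²/(46.6 fm)²].
Evaluating gives E = 1.078×10^-12 J = 6.73×10^6 eV.

E = 6.73×10^6 eV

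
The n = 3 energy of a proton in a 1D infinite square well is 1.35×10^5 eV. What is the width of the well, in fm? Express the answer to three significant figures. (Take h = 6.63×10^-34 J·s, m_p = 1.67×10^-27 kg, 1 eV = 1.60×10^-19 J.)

L = 117 fm

From E_n = n²h²/(8m_pL²), L = n·h/√(8m_pE_n).
E_3 = 1.35×10^5 eV = 2.160×10^-14 J, so L = 3·6.63×10^-34/√(8·1.67×10^-27·2.160×10^-14) = 1.17×10^-13 m = 117 fm.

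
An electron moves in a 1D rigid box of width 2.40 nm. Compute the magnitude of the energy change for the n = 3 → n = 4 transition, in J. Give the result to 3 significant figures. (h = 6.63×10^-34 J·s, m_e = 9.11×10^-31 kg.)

E_1 = h²/(8m_eL²) = 1.047×10^-20 J.
|ΔE| = |3² − 4²|·E_1 = 7·1.047×10^-20 J = 7.33×10^-20 J.

|ΔE| = 7.33×10^-20 J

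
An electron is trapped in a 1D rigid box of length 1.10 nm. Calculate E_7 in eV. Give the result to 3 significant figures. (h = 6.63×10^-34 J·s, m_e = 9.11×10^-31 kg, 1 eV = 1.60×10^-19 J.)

For an infinite well E_n = n²h²/(8m_eL²), so E_1 = h²/(8m_eL²) = (6.63×10^-34)²/(8·9.11×10^-31·(1.10×10^-9 m)²) = 4.985×10^-20 J.
Then E_7 = 7²·E_1 = 49·4.985×10^-20 J = 2.443×10^-18 J.
Converting, E_7 = 2.443×10^-18 J / (1.60×10^-19 J/eV) = 15.3 eV.

E_7 = 15.3 eV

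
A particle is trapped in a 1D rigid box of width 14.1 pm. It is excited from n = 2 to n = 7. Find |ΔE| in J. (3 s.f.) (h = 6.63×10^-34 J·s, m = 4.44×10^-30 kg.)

|ΔE| = 2.80×10^-15 J

E_1 = h²/(8mL²) = 6.225×10^-17 J.
|ΔE| = |2² − 7²|·E_1 = 45·6.225×10^-17 J = 2.80×10^-15 J.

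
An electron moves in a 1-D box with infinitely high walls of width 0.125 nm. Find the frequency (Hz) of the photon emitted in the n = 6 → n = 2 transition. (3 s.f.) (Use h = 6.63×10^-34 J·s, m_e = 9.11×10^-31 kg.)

f = 1.86×10^17 Hz

E_1 = h²/(8m_eL²) = 3.860×10^-18 J and ΔE = (6² − 2²)E_1 = 1.235×10^-16 J.
f = ΔE/h = 1.235×10^-16/6.63×10^-34 = 1.86×10^17 Hz.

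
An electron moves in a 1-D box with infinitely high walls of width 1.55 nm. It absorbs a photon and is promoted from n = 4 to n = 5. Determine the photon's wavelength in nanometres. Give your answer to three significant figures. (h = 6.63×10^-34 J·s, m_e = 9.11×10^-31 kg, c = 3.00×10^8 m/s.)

E_1 = h²/(8m_eL²) = 2.510×10^-20 J, so ΔE = (5² − 4²)E_1 = 2.259×10^-19 J.
λ = hc/ΔE = (6.63×10^-34·3.00×10^8)/2.259×10^-19 = 8.80×10^-7 m = 880 nm.

λ = 880 nm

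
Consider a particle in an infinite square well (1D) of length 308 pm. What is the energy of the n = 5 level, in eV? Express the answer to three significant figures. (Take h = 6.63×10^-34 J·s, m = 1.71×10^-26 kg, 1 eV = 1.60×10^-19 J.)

For an infinite well E_n = n²h²/(8mL²), so E_1 = h²/(8mL²) = (6.63×10^-34)²/(8·1.71×10^-26·(3.08×10^-10 m)²) = 3.387×10^-23 J.
Then E_5 = 5²·E_1 = 25·3.387×10^-23 J = 8.467×10^-22 J.
Converting, E_5 = 8.467×10^-22 J / (1.60×10^-19 J/eV) = 0.00529 eV.

E_5 = 0.00529 eV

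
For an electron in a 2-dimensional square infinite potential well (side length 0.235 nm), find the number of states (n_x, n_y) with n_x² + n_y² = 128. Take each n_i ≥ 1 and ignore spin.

The level has n_x² + n_y² = 128. The ordered positive-integer solutions are (8, 8).
That gives 1 state.

degeneracy = 1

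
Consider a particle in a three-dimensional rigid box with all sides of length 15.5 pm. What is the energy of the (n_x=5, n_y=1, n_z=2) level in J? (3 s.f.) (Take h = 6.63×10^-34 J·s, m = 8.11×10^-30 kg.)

E = 8.46×10^-16 J

For a 3D rectangular well E = (h²/8m)·Σ n_i²/L_i² = (6.63×10^-34)²/(8·8.11×10^-30) · [5²/(15.5 pm)² + 1²/(15.5 pm)² + 2²/(15.5 pm)²].
Evaluating gives E = 8.46×10^-16 J.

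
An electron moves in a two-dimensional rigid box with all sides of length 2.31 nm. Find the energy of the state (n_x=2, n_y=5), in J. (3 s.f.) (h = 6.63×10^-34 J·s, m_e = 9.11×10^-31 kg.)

E = 3.28×10^-19 J

For a 2D rectangular well E = (h²/8m_e)·Σ n_i²/L_i² = (6.63×10^-34)²/(8·9.11×10^-31) · [2²/(2.31 nm)² + 5²/(2.31 nm)²].
Evaluating gives E = 3.28×10^-19 J.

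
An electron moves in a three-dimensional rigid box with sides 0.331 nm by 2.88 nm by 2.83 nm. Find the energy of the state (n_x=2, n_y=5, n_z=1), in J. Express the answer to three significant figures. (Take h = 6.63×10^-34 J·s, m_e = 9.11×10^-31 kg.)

E = 2.39×10^-18 J

For a 3D rectangular well E = (h²/8m_e)·Σ n_i²/L_i² = (6.63×10^-34)²/(8·9.11×10^-31) · [2²/(0.331 nm)² + 5²/(2.88 nm)² + 1²/(2.83 nm)²].
Evaluating gives E = 2.39×10^-18 J.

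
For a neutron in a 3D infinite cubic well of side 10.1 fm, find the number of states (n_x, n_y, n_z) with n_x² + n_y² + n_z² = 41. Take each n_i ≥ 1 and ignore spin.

degeneracy = 9

The level has n_x² + n_y² + n_z² = 41. The ordered positive-integer solutions are (1, 2, 6), (1, 6, 2), (2, 1, 6), (2, 6, 1), (3, 4, 4), (4, 3, 4), (4, 4, 3), (6, 1, 2), (6, 2, 1).
That gives 9 states.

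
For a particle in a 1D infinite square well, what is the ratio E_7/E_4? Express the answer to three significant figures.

3.06

E_n ∝ n², so E_7/E_4 = 7²/4² = 49/16 = 3.06.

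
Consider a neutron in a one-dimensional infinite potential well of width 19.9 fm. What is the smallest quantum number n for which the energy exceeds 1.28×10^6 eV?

n = 2

E_1 = h²/(8m_nL²) = 8.274×10^-14 J = 5.165×10^5 eV.
Need n² > 1.28×10^6/5.165×10^5 = 2.478, i.e. n > 1.574.
The smallest integer satisfying this is n = 2.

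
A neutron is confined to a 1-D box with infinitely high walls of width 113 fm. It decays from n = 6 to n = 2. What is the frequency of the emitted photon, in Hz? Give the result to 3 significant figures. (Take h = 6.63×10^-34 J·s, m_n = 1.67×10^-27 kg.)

E_1 = h²/(8m_nL²) = 2.577×10^-15 J and ΔE = (6² − 2²)E_1 = 8.246×10^-14 J.
f = ΔE/h = 8.246×10^-14/6.63×10^-34 = 1.24×10^20 Hz.

f = 1.24×10^20 Hz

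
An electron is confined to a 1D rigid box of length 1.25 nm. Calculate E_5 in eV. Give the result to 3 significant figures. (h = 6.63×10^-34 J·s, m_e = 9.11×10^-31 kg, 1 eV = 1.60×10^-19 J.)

E_5 = 6.03 eV

For an infinite well E_n = n²h²/(8m_eL²), so E_1 = h²/(8m_eL²) = (6.63×10^-34)²/(8·9.11×10^-31·(1.25×10^-9 m)²) = 3.860×10^-20 J.
Then E_5 = 5²·E_1 = 25·3.860×10^-20 J = 9.650×10^-19 J.
Converting, E_5 = 9.650×10^-19 J / (1.60×10^-19 J/eV) = 6.03 eV.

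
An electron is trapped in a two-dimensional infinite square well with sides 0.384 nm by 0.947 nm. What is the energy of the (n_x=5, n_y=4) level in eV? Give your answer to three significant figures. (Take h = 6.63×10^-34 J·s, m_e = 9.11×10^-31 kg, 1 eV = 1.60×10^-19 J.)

For a 2D rectangular well E = (h²/8m_e)·Σ n_i²/L_i² = (6.63×10^-34)²/(8·9.11×10^-31) · [5²/(0.384 nm)² + 4²/(0.947 nm)²].
Evaluating gives E = 1.130×10^-17 J = 70.6 eV.

E = 70.6 eV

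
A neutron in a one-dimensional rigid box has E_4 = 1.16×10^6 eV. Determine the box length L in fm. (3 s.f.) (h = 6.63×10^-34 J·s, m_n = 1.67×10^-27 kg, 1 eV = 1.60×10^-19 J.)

From E_n = n²h²/(8m_nL²), L = n·h/√(8m_nE_n).
E_4 = 1.16×10^6 eV = 1.856×10^-13 J, so L = 4·6.63×10^-34/√(8·1.67×10^-27·1.856×10^-13) = 5.33×10^-14 m = 53.3 fm.

L = 53.3 fm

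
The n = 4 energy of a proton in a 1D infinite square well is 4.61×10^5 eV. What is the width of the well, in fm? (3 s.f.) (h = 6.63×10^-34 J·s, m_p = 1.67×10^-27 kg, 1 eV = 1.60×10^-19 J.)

From E_n = n²h²/(8m_pL²), L = n·h/√(8m_pE_n).
E_4 = 4.61×10^5 eV = 7.376×10^-14 J, so L = 4·6.63×10^-34/√(8·1.67×10^-27·7.376×10^-14) = 8.45×10^-14 m = 84.5 fm.

L = 84.5 fm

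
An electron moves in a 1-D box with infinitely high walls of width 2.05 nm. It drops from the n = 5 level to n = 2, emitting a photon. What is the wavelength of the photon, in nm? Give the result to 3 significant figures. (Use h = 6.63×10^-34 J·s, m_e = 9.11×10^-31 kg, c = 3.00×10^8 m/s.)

E_1 = h²/(8m_eL²) = 1.435×10^-20 J, so ΔE = (5² − 2²)E_1 = 3.014×10^-19 J.
λ = hc/ΔE = (6.63×10^-34·3.00×10^8)/3.014×10^-19 = 6.60×10^-7 m = 660 nm.

λ = 660 nm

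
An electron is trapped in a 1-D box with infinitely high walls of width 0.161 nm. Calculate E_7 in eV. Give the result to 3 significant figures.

E_7 = 711 eV

For an infinite well E_n = n²h²/(8m_eL²), so E_1 = h²/(8m_eL²) = (6.626×10^-34)²/(8·9.109×10^-31·(1.61×10^-10 m)²) = 2.324×10^-18 J.
Then E_7 = 7²·E_1 = 49·2.324×10^-18 J = 1.139×10^-16 J.
Converting, E_7 = 1.139×10^-16 J / (1.602×10^-19 J/eV) = 711 eV.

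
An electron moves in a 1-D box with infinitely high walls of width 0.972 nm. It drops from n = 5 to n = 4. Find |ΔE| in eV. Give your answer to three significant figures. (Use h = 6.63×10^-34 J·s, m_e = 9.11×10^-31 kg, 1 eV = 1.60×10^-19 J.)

|ΔE| = 3.59 eV

E_1 = h²/(8m_eL²) = 6.384×10^-20 J.
|ΔE| = |5² − 4²|·E_1 = 9·6.384×10^-20 J = 5.746×10^-19 J = 3.59 eV.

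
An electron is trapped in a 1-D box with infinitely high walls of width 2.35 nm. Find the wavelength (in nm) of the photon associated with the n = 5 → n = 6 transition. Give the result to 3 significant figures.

E_1 = h²/(8m_eL²) = 1.091×10^-20 J, so ΔE = (6² − 5²)E_1 = 1.200×10^-19 J.
λ = hc/ΔE = (6.626×10^-34·2.998×10^8)/1.200×10^-19 = 1.66×10^-6 m = 1.66×10^3 nm.

λ = 1.66×10^3 nm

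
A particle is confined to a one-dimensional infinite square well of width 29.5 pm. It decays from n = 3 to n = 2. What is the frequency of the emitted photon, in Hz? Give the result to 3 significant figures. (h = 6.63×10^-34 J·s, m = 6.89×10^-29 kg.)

f = 6.91×10^15 Hz

E_1 = h²/(8mL²) = 9.164×10^-19 J and ΔE = (3² − 2²)E_1 = 4.582×10^-18 J.
f = ΔE/h = 4.582×10^-18/6.63×10^-34 = 6.91×10^15 Hz.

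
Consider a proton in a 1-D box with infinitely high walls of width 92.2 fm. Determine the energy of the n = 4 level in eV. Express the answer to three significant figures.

For an infinite well E_n = n²h²/(8m_pL²), so E_1 = h²/(8m_pL²) = (6.626×10^-34)²/(8·1.673×10^-27·(9.22×10^-14 m)²) = 3.859×10^-15 J.
Then E_4 = 4²·E_1 = 16·3.859×10^-15 J = 6.174×10^-14 J.
Converting, E_4 = 6.174×10^-14 J / (1.602×10^-19 J/eV) = 3.85×10^5 eV.

E_4 = 3.85×10^5 eV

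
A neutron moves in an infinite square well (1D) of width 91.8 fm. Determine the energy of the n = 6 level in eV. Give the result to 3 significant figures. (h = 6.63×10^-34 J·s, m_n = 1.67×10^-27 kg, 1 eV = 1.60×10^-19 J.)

E_6 = 8.78×10^5 eV

For an infinite well E_n = n²h²/(8m_nL²), so E_1 = h²/(8m_nL²) = (6.63×10^-34)²/(8·1.67×10^-27·(9.18×10^-14 m)²) = 3.904×10^-15 J.
Then E_6 = 6²·E_1 = 36·3.904×10^-15 J = 1.405×10^-13 J.
Converting, E_6 = 1.405×10^-13 J / (1.60×10^-19 J/eV) = 8.78×10^5 eV.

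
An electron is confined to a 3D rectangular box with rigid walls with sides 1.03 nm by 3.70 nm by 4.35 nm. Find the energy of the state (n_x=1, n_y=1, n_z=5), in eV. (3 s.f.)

E = 0.879 eV

For a 3D rectangular well E = (h²/8m_e)·Σ n_i²/L_i² = (6.626×10^-34)²/(8·9.109×10^-31) · [1²/(1.03 nm)² + 1²/(3.70 nm)² + 5²/(4.35 nm)²].
Evaluating gives E = 1.408×10^-19 J = 0.879 eV.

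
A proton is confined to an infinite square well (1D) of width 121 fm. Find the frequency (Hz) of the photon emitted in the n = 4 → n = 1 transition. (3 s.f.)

f = 5.07×10^19 Hz

E_1 = h²/(8m_pL²) = 2.241×10^-15 J and ΔE = (4² − 1²)E_1 = 3.361×10^-14 J.
f = ΔE/h = 3.361×10^-14/6.626×10^-34 = 5.07×10^19 Hz.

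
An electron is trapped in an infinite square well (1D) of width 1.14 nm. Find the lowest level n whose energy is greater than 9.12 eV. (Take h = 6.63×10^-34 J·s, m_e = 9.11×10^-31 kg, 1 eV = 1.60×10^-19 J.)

E_1 = h²/(8m_eL²) = 4.641×10^-20 J = 0.2901 eV.
Need n² > 9.12/0.2901 = 31.44, i.e. n > 5.607.
The smallest integer satisfying this is n = 6.

n = 6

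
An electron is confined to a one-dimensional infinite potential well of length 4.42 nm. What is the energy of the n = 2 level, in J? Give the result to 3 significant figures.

For an infinite well E_n = n²h²/(8m_eL²), so E_1 = h²/(8m_eL²) = (6.626×10^-34)²/(8·9.109×10^-31·(4.42×10^-9 m)²) = 3.084×10^-21 J.
Then E_2 = 2²·E_1 = 4·3.084×10^-21 J = 1.23×10^-20 J.

E_2 = 1.23×10^-20 J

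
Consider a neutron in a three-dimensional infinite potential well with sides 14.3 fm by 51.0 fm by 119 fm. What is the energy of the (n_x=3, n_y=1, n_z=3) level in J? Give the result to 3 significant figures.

For a 3D rectangular well E = (h²/8m_n)·Σ n_i²/L_i² = (6.626×10^-34)²/(8·1.675×10^-27) · [3²/(14.3 fm)² + 1²/(51.0 fm)² + 3²/(119 fm)²].
Evaluating gives E = 1.48×10^-12 J.

E = 1.48×10^-12 J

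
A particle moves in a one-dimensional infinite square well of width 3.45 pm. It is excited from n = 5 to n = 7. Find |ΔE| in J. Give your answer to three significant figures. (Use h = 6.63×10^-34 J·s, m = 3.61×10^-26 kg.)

E_1 = h²/(8mL²) = 1.279×10^-19 J.
|ΔE| = |5² − 7²|·E_1 = 24·1.279×10^-19 J = 3.07×10^-18 J.

|ΔE| = 3.07×10^-18 J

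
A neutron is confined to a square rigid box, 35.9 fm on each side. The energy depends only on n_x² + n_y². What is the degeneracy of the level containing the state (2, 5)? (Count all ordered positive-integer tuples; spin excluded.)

The level has n_x² + n_y² = 29. The ordered positive-integer solutions are (2, 5), (5, 2).
That gives 2 states.

degeneracy = 2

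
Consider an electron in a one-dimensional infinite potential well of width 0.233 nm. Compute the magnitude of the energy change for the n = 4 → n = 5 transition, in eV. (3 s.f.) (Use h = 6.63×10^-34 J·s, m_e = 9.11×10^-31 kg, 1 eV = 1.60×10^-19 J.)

|ΔE| = 62.5 eV

E_1 = h²/(8m_eL²) = 1.111×10^-18 J.
|ΔE| = |4² − 5²|·E_1 = 9·1.111×10^-18 J = 9.999×10^-18 J = 62.5 eV.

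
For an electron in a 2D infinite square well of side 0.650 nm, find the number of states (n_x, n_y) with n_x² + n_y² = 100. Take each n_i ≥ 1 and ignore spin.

degeneracy = 2

The level has n_x² + n_y² = 100. The ordered positive-integer solutions are (6, 8), (8, 6).
That gives 2 states.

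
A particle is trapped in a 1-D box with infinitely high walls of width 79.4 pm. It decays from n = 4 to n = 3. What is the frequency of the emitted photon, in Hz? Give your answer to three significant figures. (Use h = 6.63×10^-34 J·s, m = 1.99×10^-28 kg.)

E_1 = h²/(8mL²) = 4.380×10^-20 J and ΔE = (4² − 3²)E_1 = 3.066×10^-19 J.
f = ΔE/h = 3.066×10^-19/6.63×10^-34 = 4.62×10^14 Hz.

f = 4.62×10^14 Hz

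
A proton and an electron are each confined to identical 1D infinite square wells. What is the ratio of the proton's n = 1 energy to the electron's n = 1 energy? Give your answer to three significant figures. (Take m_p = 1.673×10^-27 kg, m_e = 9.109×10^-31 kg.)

E_n ∝ 1/m at fixed n and L, so the ratio is m_e/m_p = 9.109×10^-31/1.673×10^-27 = 5.44×10^-4.

5.44×10^-4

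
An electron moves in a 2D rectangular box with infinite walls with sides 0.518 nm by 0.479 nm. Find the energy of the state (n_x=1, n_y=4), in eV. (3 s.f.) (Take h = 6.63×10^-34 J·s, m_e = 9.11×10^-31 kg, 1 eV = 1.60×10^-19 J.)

E = 27.7 eV

For a 2D rectangular well E = (h²/8m_e)·Σ n_i²/L_i² = (6.63×10^-34)²/(8·9.11×10^-31) · [1²/(0.518 nm)² + 4²/(0.479 nm)²].
Evaluating gives E = 4.431×10^-18 J = 27.7 eV.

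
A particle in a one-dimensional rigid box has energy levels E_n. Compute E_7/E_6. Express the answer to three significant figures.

E_n ∝ n², so E_7/E_6 = 7²/6² = 49/36 = 1.36.

1.36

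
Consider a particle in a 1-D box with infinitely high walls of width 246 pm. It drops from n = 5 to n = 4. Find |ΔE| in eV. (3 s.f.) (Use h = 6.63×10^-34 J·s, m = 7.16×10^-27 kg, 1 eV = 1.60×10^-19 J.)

E_1 = h²/(8mL²) = 1.268×10^-22 J.
|ΔE| = |5² − 4²|·E_1 = 9·1.268×10^-22 J = 1.141×10^-21 J = 0.00713 eV.

|ΔE| = 0.00713 eV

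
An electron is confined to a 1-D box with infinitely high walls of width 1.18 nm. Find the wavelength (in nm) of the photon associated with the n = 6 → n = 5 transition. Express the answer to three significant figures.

λ = 417 nm

E_1 = h²/(8m_eL²) = 4.327×10^-20 J, so ΔE = (6² − 5²)E_1 = 4.760×10^-19 J.
λ = hc/ΔE = (6.626×10^-34·2.998×10^8)/4.760×10^-19 = 4.17×10^-7 m = 417 nm.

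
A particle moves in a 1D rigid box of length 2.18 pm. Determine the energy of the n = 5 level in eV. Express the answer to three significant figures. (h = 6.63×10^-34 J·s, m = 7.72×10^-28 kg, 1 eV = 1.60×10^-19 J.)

For an infinite well E_n = n²h²/(8mL²), so E_1 = h²/(8mL²) = (6.63×10^-34)²/(8·7.72×10^-28·(2.18×10^-12 m)²) = 1.498×10^-17 J.
Then E_5 = 5²·E_1 = 25·1.498×10^-17 J = 3.745×10^-16 J.
Converting, E_5 = 3.745×10^-16 J / (1.60×10^-19 J/eV) = 2.34×10^3 eV.

E_5 = 2.34×10^3 eV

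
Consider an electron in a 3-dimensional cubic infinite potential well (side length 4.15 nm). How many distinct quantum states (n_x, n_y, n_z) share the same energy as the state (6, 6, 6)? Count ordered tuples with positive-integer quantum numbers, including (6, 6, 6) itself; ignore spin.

The level has n_x² + n_y² + n_z² = 108. The ordered positive-integer solutions are (2, 2, 10), (2, 10, 2), (6, 6, 6), (10, 2, 2).
That gives 4 states.

degeneracy = 4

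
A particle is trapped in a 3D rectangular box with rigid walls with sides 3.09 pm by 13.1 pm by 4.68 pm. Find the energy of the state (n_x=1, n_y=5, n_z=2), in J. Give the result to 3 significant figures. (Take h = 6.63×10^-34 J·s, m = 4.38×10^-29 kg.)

E = 5.43×10^-16 J

For a 3D rectangular well E = (h²/8m)·Σ n_i²/L_i² = (6.63×10^-34)²/(8·4.38×10^-29) · [1²/(3.09 pm)² + 5²/(13.1 pm)² + 2²/(4.68 pm)²].
Evaluating gives E = 5.43×10^-16 J.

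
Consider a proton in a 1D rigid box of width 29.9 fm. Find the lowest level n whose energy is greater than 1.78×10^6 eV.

n = 3

E_1 = h²/(8m_pL²) = 3.669×10^-14 J = 2.290×10^5 eV.
Need n² > 1.78×10^6/2.290×10^5 = 7.773, i.e. n > 2.788.
The smallest integer satisfying this is n = 3.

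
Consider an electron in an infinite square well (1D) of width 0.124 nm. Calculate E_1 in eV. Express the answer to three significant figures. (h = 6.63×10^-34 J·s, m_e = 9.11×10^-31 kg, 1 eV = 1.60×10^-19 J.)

E_1 = 24.5 eV

For an infinite well E_n = n²h²/(8m_eL²), so E_1 = h²/(8m_eL²) = (6.63×10^-34)²/(8·9.11×10^-31·(1.24×10^-10 m)²) = 3.923×10^-18 J.
Converting, E_1 = 3.923×10^-18 J / (1.60×10^-19 J/eV) = 24.5 eV.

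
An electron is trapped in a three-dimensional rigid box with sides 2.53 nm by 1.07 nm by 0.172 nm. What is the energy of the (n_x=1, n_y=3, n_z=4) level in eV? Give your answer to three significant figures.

For a 3D rectangular well E = (h²/8m_e)·Σ n_i²/L_i² = (6.626×10^-34)²/(8·9.109×10^-31) · [1²/(2.53 nm)² + 3²/(1.07 nm)² + 4²/(0.172 nm)²].
Evaluating gives E = 3.307×10^-17 J = 206 eV.

E = 206 eV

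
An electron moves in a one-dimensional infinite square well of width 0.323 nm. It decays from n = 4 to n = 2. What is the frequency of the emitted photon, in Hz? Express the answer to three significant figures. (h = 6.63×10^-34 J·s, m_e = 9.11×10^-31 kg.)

E_1 = h²/(8m_eL²) = 5.781×10^-19 J and ΔE = (4² − 2²)E_1 = 6.937×10^-18 J.
f = ΔE/h = 6.937×10^-18/6.63×10^-34 = 1.05×10^16 Hz.

f = 1.05×10^16 Hz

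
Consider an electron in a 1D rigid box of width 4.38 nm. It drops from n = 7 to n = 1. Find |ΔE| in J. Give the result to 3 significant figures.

|ΔE| = 1.51×10^-19 J

E_1 = h²/(8m_eL²) = 3.140×10^-21 J.
|ΔE| = |7² − 1²|·E_1 = 48·3.140×10^-21 J = 1.51×10^-19 J.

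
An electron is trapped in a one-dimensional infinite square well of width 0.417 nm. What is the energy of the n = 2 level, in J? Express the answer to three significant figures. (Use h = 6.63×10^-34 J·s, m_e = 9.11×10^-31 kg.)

E_2 = 1.39×10^-18 J

For an infinite well E_n = n²h²/(8m_eL²), so E_1 = h²/(8m_eL²) = (6.63×10^-34)²/(8·9.11×10^-31·(4.17×10^-10 m)²) = 3.469×10^-19 J.
Then E_2 = 2²·E_1 = 4·3.469×10^-19 J = 1.39×10^-18 J.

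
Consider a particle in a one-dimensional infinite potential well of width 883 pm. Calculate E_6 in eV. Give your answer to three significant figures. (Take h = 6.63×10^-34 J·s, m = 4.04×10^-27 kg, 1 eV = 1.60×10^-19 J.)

For an infinite well E_n = n²h²/(8mL²), so E_1 = h²/(8mL²) = (6.63×10^-34)²/(8·4.04×10^-27·(8.83×10^-10 m)²) = 1.744×10^-23 J.
Then E_6 = 6²·E_1 = 36·1.744×10^-23 J = 6.278×10^-22 J.
Converting, E_6 = 6.278×10^-22 J / (1.60×10^-19 J/eV) = 0.00392 eV.

E_6 = 0.00392 eV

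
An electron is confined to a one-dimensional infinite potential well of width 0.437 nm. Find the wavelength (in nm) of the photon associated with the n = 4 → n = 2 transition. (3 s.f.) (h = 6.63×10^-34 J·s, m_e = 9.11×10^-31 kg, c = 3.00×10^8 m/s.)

E_1 = h²/(8m_eL²) = 3.158×10^-19 J, so ΔE = (4² − 2²)E_1 = 3.790×10^-18 J.
λ = hc/ΔE = (6.63×10^-34·3.00×10^8)/3.790×10^-18 = 5.25×10^-8 m = 52.5 nm.

λ = 52.5 nm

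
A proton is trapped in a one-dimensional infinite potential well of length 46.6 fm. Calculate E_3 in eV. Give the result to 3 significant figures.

E_3 = 8.49×10^5 eV

For an infinite well E_n = n²h²/(8m_pL²), so E_1 = h²/(8m_pL²) = (6.626×10^-34)²/(8·1.673×10^-27·(4.66×10^-14 m)²) = 1.511×10^-14 J.
Then E_3 = 3²·E_1 = 9·1.511×10^-14 J = 1.360×10^-13 J.
Converting, E_3 = 1.360×10^-13 J / (1.602×10^-19 J/eV) = 8.49×10^5 eV.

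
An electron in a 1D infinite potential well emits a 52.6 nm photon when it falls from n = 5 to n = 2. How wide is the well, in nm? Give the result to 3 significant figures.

L = 0.579 nm

The photon carries ΔE = hc/λ = 6.626×10^-34·2.998×10^8/5.26×10^-8 m = 3.777×10^-18 J.
Since ΔE = (5² − 2²)E_1, E_1 = 1.799×10^-19 J, and L = h/√(8m_eE_1) = 5.79×10^-10 m = 0.579 nm.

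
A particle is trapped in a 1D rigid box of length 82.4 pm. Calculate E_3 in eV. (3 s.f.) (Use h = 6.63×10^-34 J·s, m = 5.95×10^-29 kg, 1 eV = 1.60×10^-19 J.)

E_3 = 7.65 eV

For an infinite well E_n = n²h²/(8mL²), so E_1 = h²/(8mL²) = (6.63×10^-34)²/(8·5.95×10^-29·(8.24×10^-11 m)²) = 1.360×10^-19 J.
Then E_3 = 3²·E_1 = 9·1.360×10^-19 J = 1.224×10^-18 J.
Converting, E_3 = 1.224×10^-18 J / (1.60×10^-19 J/eV) = 7.65 eV.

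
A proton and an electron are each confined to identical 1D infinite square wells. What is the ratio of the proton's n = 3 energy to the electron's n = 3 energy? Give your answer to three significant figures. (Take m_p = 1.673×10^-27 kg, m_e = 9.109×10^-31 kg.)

E_n ∝ 1/m at fixed n and L, so the ratio is m_e/m_p = 9.109×10^-31/1.673×10^-27 = 5.44×10^-4.

5.44×10^-4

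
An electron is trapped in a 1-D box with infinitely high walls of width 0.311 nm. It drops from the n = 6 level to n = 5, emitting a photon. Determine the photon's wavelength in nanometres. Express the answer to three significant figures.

E_1 = h²/(8m_eL²) = 6.229×10^-19 J, so ΔE = (6² − 5²)E_1 = 6.852×10^-18 J.
λ = hc/ΔE = (6.626×10^-34·2.998×10^8)/6.852×10^-18 = 2.90×10^-8 m = 29.0 nm.

λ = 29.0 nm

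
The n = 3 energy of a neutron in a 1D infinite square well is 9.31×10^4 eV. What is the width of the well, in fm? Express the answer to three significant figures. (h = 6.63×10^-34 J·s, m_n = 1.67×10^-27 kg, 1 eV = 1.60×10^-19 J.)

From E_n = n²h²/(8m_nL²), L = n·h/√(8m_nE_n).
E_3 = 9.31×10^4 eV = 1.490×10^-14 J, so L = 3·6.63×10^-34/√(8·1.67×10^-27·1.490×10^-14) = 1.41×10^-13 m = 141 fm.

L = 141 fm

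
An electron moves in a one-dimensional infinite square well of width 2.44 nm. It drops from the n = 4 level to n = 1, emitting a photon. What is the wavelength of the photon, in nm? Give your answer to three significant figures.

λ = 1.31×10^3 nm

E_1 = h²/(8m_eL²) = 1.012×10^-20 J, so ΔE = (4² − 1²)E_1 = 1.518×10^-19 J.
λ = hc/ΔE = (6.626×10^-34·2.998×10^8)/1.518×10^-19 = 1.31×10^-6 m = 1.31×10^3 nm.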